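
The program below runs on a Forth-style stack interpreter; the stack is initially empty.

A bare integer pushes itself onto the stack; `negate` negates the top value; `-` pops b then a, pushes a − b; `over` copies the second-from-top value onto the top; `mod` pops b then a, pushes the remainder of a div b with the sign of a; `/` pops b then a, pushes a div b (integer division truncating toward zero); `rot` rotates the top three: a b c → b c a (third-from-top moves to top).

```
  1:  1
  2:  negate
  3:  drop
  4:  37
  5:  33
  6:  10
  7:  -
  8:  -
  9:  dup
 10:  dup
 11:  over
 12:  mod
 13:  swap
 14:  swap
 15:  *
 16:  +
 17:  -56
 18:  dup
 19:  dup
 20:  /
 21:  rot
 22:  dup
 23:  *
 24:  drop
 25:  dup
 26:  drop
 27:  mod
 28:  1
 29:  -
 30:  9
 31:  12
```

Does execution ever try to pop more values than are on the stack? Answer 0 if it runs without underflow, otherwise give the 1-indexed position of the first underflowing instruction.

0

1      -> [1]
negate -> [-1]
drop   -> []
37     -> [37]
33     -> [37, 33]
10     -> [37, 33, 10]
-      -> [37, 23]
-      -> [14]
dup    -> [14, 14]
dup    -> [14, 14, 14]
over   -> [14, 14, 14, 14]
mod    -> [14, 14, 0]
swap   -> [14, 0, 14]
swap   -> [14, 14, 0]
*      -> [14, 0]
+      -> [14]
-56    -> [14, -56]
dup    -> [14, -56, -56]
dup    -> [14, -56, -56, -56]
/      -> [14, -56, 1]
rot    -> [-56, 1, 14]
dup    -> [-56, 1, 14, 14]
*      -> [-56, 1, 196]
drop   -> [-56, 1]
dup    -> [-56, 1, 1]
drop   -> [-56, 1]
mod    -> [0]
1      -> [0, 1]
-      -> [-1]
9      -> [-1, 9]
12     -> [-1, 9, 12]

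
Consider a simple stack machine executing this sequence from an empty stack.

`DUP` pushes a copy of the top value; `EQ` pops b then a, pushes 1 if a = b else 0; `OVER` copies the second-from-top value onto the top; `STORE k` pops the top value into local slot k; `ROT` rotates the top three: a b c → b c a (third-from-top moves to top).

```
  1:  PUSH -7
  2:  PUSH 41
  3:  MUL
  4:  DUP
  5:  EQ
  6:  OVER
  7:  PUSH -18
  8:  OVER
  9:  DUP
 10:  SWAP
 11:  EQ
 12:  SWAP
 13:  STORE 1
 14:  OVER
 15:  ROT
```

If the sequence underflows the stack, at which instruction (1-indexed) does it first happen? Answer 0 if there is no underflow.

PUSH -7  [-7]
PUSH 41  [-7, 41]
MUL      [-287]
DUP      [-287, -287]
EQ       [1]
OVER  — needs 2 operands, stack has 1 → underflow

6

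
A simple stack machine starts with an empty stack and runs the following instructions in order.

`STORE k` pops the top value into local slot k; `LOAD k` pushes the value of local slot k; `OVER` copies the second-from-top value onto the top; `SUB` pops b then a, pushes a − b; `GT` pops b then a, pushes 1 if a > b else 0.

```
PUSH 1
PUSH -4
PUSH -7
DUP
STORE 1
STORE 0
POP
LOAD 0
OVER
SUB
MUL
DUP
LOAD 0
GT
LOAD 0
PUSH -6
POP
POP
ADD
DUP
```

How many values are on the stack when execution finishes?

2

PUSH 1  → 1
PUSH -4 → 1 -4
PUSH -7 → 1 -4 -7
DUP     → 1 -4 -7 -7
STORE 1 → 1 -4 -7
STORE 0 → 1 -4
POP     → 1
LOAD 0  → 1 -7
OVER    → 1 -7 1
SUB     → 1 -8
MUL     → -8
DUP     → -8 -8
LOAD 0  → -8 -8 -7
GT      → -8 0
LOAD 0  → -8 0 -7
PUSH -6 → -8 0 -7 -6
POP     → -8 0 -7
POP     → -8 0
ADD     → -8
DUP     → -8 -8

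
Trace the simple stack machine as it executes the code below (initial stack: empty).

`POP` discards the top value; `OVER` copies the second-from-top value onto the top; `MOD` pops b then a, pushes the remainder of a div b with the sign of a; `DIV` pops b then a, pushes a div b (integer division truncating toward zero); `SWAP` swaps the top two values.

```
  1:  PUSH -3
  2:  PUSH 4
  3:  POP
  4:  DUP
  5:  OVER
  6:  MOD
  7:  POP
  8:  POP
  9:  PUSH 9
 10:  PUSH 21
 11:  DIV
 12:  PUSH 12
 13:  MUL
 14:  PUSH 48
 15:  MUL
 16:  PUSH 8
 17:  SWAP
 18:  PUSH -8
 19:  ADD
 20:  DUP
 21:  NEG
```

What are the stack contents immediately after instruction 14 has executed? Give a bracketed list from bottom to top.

[0, 48]

PUSH -3  -3
PUSH 4   -3 4
POP      -3
DUP      -3 -3
OVER     -3 -3 -3
MOD      -3 0
POP      -3
POP      (empty)
PUSH 9   9
PUSH 21  9 21
DIV      0
PUSH 12  0 12
MUL      0
PUSH 48  0 48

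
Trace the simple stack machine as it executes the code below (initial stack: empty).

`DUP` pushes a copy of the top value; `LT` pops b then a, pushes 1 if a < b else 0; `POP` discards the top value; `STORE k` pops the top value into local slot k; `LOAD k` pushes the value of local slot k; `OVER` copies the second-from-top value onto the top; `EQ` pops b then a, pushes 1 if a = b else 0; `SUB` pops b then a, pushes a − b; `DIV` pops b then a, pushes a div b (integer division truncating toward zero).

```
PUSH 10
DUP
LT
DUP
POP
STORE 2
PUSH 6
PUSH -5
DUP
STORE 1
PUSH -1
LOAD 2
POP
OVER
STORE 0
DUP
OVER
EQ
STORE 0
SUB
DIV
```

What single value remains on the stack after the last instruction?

PUSH 10 : [10]
DUP     : [10, 10]
LT      : [0]
DUP     : [0, 0]
POP     : [0]
STORE 2 : []
PUSH 6  : [6]
PUSH -5 : [6, -5]
DUP     : [6, -5, -5]
STORE 1 : [6, -5]
PUSH -1 : [6, -5, -1]
LOAD 2  : [6, -5, -1, 0]
POP     : [6, -5, -1]
OVER    : [6, -5, -1, -5]
STORE 0 : [6, -5, -1]
DUP     : [6, -5, -1, -1]
OVER    : [6, -5, -1, -1, -1]
EQ      : [6, -5, -1, 1]
STORE 0 : [6, -5, -1]
SUB     : [6, -4]
DIV     : [-1]

-1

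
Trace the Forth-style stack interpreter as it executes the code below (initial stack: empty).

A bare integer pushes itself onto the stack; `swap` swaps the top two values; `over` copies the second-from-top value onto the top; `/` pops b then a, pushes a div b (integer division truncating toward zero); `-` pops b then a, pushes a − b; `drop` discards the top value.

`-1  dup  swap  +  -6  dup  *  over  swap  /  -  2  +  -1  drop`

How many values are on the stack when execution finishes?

1

-1    -1
dup   -1 -1
swap  -1 -1
+     -2
-6    -2 -6
dup   -2 -6 -6
*     -2 36
over  -2 36 -2
swap  -2 -2 36
/     -2 0
-     -2
2     -2 2
+     0
-1    0 -1
drop  0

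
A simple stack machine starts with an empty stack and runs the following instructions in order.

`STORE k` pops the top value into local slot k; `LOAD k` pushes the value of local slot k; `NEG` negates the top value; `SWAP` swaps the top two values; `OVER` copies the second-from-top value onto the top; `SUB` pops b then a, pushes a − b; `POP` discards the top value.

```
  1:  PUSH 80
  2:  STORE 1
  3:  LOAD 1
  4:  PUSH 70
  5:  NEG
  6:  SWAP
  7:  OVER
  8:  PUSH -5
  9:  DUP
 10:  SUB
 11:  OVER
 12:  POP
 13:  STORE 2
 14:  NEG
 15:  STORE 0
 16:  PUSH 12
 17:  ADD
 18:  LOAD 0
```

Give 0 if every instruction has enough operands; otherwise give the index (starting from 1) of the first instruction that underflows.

PUSH 80 : [80]
STORE 1 : []
LOAD 1  : [80]
PUSH 70 : [80, 70]
NEG     : [80, -70]
SWAP    : [-70, 80]
OVER    : [-70, 80, -70]
PUSH -5 : [-70, 80, -70, -5]
DUP     : [-70, 80, -70, -5, -5]
SUB     : [-70, 80, -70, 0]
OVER    : [-70, 80, -70, 0, -70]
POP     : [-70, 80, -70, 0]
STORE 2 : [-70, 80, -70]
NEG     : [-70, 80, 70]
STORE 0 : [-70, 80]
PUSH 12 : [-70, 80, 12]
ADD     : [-70, 92]
LOAD 0  : [-70, 92, 70]

0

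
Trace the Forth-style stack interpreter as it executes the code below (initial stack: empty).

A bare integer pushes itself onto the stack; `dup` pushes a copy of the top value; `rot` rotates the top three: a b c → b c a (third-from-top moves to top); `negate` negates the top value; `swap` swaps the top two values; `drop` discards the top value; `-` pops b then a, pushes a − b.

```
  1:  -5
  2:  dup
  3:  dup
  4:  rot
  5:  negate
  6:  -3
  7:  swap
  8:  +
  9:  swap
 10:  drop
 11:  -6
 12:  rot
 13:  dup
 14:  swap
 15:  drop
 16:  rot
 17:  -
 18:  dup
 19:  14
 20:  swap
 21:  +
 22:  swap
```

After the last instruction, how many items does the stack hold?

3

-5     → [-5]
dup    → [-5, -5]
dup    → [-5, -5, -5]
rot    → [-5, -5, -5]
negate → [-5, -5, 5]
-3     → [-5, -5, 5, -3]
swap   → [-5, -5, -3, 5]
+      → [-5, -5, 2]
swap   → [-5, 2, -5]
drop   → [-5, 2]
-6     → [-5, 2, -6]
rot    → [2, -6, -5]
dup    → [2, -6, -5, -5]
swap   → [2, -6, -5, -5]
drop   → [2, -6, -5]
rot    → [-6, -5, 2]
-      → [-6, -7]
dup    → [-6, -7, -7]
14     → [-6, -7, -7, 14]
swap   → [-6, -7, 14, -7]
+      → [-6, -7, 7]
swap   → [-6, 7, -7]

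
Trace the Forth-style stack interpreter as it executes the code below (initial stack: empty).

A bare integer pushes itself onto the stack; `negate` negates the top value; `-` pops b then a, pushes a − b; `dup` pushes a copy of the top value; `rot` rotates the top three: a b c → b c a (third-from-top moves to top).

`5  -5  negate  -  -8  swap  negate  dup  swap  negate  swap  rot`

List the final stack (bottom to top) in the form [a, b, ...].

[0, 0, -8]

5      → 5
-5     → 5 -5
negate → 5 5
-      → 0
-8     → 0 -8
swap   → -8 0
negate → -8 0
dup    → -8 0 0
swap   → -8 0 0
negate → -8 0 0
swap   → -8 0 0
rot    → 0 0 -8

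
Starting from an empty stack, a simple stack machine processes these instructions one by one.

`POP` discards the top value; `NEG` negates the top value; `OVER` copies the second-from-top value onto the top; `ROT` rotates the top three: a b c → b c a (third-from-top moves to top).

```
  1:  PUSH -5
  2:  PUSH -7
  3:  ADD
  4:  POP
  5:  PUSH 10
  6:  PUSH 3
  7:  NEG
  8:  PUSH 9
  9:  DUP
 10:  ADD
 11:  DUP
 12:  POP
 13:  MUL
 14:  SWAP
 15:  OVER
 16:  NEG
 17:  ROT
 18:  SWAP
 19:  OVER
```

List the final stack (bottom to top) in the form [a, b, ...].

PUSH -5 → [-5]
PUSH -7 → [-5, -7]
ADD     → [-12]
POP     → []
PUSH 10 → [10]
PUSH 3  → [10, 3]
NEG     → [10, -3]
PUSH 9  → [10, -3, 9]
DUP     → [10, -3, 9, 9]
ADD     → [10, -3, 18]
DUP     → [10, -3, 18, 18]
POP     → [10, -3, 18]
MUL     → [10, -54]
SWAP    → [-54, 10]
OVER    → [-54, 10, -54]
NEG     → [-54, 10, 54]
ROT     → [10, 54, -54]
SWAP    → [10, -54, 54]
OVER    → [10, -54, 54, -54]

[10, -54, 54, -54]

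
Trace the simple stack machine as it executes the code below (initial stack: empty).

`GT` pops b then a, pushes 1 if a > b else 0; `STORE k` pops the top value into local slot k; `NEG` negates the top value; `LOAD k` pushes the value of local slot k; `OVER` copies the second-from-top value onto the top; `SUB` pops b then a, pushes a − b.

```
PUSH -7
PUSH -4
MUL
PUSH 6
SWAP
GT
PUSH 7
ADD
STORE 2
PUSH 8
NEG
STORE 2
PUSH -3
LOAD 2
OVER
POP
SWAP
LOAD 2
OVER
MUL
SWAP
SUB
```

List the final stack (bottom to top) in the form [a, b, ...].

PUSH -7 → [-7]
PUSH -4 → [-7, -4]
MUL     → [28]
PUSH 6  → [28, 6]
SWAP    → [6, 28]
GT      → [0]
PUSH 7  → [0, 7]
ADD     → [7]
STORE 2 → []
PUSH 8  → [8]
NEG     → [-8]
STORE 2 → []
PUSH -3 → [-3]
LOAD 2  → [-3, -8]
OVER    → [-3, -8, -3]
POP     → [-3, -8]
SWAP    → [-8, -3]
LOAD 2  → [-8, -3, -8]
OVER    → [-8, -3, -8, -3]
MUL     → [-8, -3, 24]
SWAP    → [-8, 24, -3]
SUB     → [-8, 27]

[-8, 27]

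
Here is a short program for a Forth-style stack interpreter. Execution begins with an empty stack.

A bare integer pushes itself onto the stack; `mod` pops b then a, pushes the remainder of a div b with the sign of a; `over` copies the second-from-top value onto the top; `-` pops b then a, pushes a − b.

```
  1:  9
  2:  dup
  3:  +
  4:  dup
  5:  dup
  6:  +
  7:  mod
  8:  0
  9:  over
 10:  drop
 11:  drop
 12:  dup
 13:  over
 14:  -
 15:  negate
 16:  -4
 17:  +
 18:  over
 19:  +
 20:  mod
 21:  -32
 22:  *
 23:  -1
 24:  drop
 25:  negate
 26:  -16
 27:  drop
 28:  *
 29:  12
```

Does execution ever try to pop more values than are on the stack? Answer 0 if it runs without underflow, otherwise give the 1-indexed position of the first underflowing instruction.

9      -> [9]
dup    -> [9, 9]
+      -> [18]
dup    -> [18, 18]
dup    -> [18, 18, 18]
+      -> [18, 36]
mod    -> [18]
0      -> [18, 0]
over   -> [18, 0, 18]
drop   -> [18, 0]
drop   -> [18]
dup    -> [18, 18]
over   -> [18, 18, 18]
-      -> [18, 0]
negate -> [18, 0]
-4     -> [18, 0, -4]
+      -> [18, -4]
over   -> [18, -4, 18]
+      -> [18, 14]
mod    -> [4]
-32    -> [4, -32]
*      -> [-128]
-1     -> [-128, -1]
drop   -> [-128]
negate -> [128]
-16    -> [128, -16]
drop   -> [128]
*  — needs 2 operands, stack has 1 → underflow

28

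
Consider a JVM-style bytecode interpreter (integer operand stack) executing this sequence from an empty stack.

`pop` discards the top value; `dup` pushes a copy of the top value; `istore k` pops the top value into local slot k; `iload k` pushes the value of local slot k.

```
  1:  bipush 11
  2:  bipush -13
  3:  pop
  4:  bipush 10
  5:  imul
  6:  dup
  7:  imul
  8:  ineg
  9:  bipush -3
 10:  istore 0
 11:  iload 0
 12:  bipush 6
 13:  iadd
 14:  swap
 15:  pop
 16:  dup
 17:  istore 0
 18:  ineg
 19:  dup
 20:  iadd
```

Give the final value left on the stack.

-6

bipush 11  : [11]
bipush -13 : [11, -13]
pop        : [11]
bipush 10  : [11, 10]
imul       : [110]
dup        : [110, 110]
imul       : [12100]
ineg       : [-12100]
bipush -3  : [-12100, -3]
istore 0   : [-12100]
iload 0    : [-12100, -3]
bipush 6   : [-12100, -3, 6]
iadd       : [-12100, 3]
swap       : [3, -12100]
pop        : [3]
dup        : [3, 3]
istore 0   : [3]
ineg       : [-3]
dup        : [-3, -3]
iadd       : [-6]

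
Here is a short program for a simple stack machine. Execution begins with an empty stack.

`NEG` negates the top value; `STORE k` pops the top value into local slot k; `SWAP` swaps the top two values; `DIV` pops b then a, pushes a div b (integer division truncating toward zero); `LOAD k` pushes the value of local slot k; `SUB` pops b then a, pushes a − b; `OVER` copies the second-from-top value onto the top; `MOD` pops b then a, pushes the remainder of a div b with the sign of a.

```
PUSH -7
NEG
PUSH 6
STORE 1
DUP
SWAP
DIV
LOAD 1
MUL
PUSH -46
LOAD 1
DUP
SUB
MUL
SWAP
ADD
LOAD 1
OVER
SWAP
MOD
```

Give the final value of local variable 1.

PUSH -7  -> [-7]
NEG      -> [7]
PUSH 6   -> [7, 6]
STORE 1  -> [7]
DUP      -> [7, 7]
SWAP     -> [7, 7]
DIV      -> [1]
LOAD 1   -> [1, 6]
MUL      -> [6]
PUSH -46 -> [6, -46]
LOAD 1   -> [6, -46, 6]
DUP      -> [6, -46, 6, 6]
SUB      -> [6, -46, 0]
MUL      -> [6, 0]
SWAP     -> [0, 6]
ADD      -> [6]
LOAD 1   -> [6, 6]
OVER     -> [6, 6, 6]
SWAP     -> [6, 6, 6]
MOD      -> [6, 0]

6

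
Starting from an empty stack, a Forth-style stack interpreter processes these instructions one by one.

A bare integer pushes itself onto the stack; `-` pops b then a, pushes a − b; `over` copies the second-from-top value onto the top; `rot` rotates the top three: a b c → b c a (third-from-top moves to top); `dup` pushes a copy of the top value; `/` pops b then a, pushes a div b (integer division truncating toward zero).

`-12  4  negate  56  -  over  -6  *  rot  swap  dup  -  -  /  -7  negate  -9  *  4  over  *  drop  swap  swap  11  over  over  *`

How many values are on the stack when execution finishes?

-12    -> -12
4      -> -12 4
negate -> -12 -4
56     -> -12 -4 56
-      -> -12 -60
over   -> -12 -60 -12
-6     -> -12 -60 -12 -6
*      -> -12 -60 72
rot    -> -60 72 -12
swap   -> -60 -12 72
dup    -> -60 -12 72 72
-      -> -60 -12 0
-      -> -60 -12
/      -> 5
-7     -> 5 -7
negate -> 5 7
-9     -> 5 7 -9
*      -> 5 -63
4      -> 5 -63 4
over   -> 5 -63 4 -63
*      -> 5 -63 -252
drop   -> 5 -63
swap   -> -63 5
swap   -> 5 -63
11     -> 5 -63 11
over   -> 5 -63 11 -63
over   -> 5 -63 11 -63 11
*      -> 5 -63 11 -693

4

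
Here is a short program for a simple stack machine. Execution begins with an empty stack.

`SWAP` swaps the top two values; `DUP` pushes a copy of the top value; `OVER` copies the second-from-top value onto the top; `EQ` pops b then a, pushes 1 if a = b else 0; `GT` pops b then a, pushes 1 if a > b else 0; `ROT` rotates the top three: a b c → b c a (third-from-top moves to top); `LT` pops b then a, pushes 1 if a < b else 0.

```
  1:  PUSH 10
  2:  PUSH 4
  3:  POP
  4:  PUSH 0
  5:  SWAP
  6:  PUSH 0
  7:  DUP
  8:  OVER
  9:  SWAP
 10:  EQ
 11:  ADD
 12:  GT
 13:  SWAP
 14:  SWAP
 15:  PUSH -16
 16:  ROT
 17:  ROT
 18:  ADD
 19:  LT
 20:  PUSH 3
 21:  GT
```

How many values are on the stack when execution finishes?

PUSH 10  -> [10]
PUSH 4   -> [10, 4]
POP      -> [10]
PUSH 0   -> [10, 0]
SWAP     -> [0, 10]
PUSH 0   -> [0, 10, 0]
DUP      -> [0, 10, 0, 0]
OVER     -> [0, 10, 0, 0, 0]
SWAP     -> [0, 10, 0, 0, 0]
EQ       -> [0, 10, 0, 1]
ADD      -> [0, 10, 1]
GT       -> [0, 1]
SWAP     -> [1, 0]
SWAP     -> [0, 1]
PUSH -16 -> [0, 1, -16]
ROT      -> [1, -16, 0]
ROT      -> [-16, 0, 1]
ADD      -> [-16, 1]
LT       -> [1]
PUSH 3   -> [1, 3]
GT       -> [0]

1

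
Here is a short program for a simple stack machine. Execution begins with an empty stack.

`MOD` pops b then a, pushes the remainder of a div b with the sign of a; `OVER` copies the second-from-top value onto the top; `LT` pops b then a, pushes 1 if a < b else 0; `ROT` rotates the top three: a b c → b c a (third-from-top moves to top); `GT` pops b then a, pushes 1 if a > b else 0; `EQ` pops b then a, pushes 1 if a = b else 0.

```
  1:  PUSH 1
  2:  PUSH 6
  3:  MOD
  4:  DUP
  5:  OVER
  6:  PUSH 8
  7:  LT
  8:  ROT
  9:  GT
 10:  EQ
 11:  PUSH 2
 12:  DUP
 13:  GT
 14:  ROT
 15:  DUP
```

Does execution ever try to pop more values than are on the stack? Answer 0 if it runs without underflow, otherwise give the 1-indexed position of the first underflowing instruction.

14

PUSH 1 : 1
PUSH 6 : 1 6
MOD    : 1
DUP    : 1 1
OVER   : 1 1 1
PUSH 8 : 1 1 1 8
LT     : 1 1 1
ROT    : 1 1 1
GT     : 1 0
EQ     : 0
PUSH 2 : 0 2
DUP    : 0 2 2
GT     : 0 0
ROT  — needs 3 operands, stack has 2 → underflow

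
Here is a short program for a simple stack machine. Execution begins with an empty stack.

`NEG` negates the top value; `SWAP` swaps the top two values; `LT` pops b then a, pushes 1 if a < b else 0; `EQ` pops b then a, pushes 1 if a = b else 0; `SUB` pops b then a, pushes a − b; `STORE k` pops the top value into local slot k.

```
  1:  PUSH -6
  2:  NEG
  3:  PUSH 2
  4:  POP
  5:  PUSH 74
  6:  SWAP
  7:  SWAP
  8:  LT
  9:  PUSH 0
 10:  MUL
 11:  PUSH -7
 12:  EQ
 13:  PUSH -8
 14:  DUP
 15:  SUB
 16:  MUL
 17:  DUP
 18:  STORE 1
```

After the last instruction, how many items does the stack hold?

1

PUSH -6  -6
NEG      6
PUSH 2   6 2
POP      6
PUSH 74  6 74
SWAP     74 6
SWAP     6 74
LT       1
PUSH 0   1 0
MUL      0
PUSH -7  0 -7
EQ       0
PUSH -8  0 -8
DUP      0 -8 -8
SUB      0 0
MUL      0
DUP      0 0
STORE 1  0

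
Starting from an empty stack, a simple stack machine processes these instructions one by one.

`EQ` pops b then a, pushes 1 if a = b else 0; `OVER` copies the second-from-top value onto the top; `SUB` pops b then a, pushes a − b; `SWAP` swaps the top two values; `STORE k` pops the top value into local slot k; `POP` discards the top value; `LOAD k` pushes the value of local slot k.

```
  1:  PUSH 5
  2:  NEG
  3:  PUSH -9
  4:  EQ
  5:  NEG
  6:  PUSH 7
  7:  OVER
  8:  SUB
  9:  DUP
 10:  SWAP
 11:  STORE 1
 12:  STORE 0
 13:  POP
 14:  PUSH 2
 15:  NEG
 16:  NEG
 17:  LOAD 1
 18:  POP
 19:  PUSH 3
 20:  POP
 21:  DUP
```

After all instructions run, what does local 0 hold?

PUSH 5  -> 5
NEG     -> -5
PUSH -9 -> -5 -9
EQ      -> 0
NEG     -> 0
PUSH 7  -> 0 7
OVER    -> 0 7 0
SUB     -> 0 7
DUP     -> 0 7 7
SWAP    -> 0 7 7
STORE 1 -> 0 7
STORE 0 -> 0
POP     -> (empty)
PUSH 2  -> 2
NEG     -> -2
NEG     -> 2
LOAD 1  -> 2 7
POP     -> 2
PUSH 3  -> 2 3
POP     -> 2
DUP     -> 2 2

7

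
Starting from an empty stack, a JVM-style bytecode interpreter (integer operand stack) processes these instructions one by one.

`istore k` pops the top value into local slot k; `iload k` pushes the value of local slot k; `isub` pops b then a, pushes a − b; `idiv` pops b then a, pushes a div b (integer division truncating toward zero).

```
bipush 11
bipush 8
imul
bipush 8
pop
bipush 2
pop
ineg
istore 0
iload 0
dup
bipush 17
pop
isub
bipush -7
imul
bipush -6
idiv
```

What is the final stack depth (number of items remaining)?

1

bipush 11 -> 11
bipush 8  -> 11 8
imul      -> 88
bipush 8  -> 88 8
pop       -> 88
bipush 2  -> 88 2
pop       -> 88
ineg      -> -88
istore 0  -> (empty)
iload 0   -> -88
dup       -> -88 -88
bipush 17 -> -88 -88 17
pop       -> -88 -88
isub      -> 0
bipush -7 -> 0 -7
imul      -> 0
bipush -6 -> 0 -6
idiv      -> 0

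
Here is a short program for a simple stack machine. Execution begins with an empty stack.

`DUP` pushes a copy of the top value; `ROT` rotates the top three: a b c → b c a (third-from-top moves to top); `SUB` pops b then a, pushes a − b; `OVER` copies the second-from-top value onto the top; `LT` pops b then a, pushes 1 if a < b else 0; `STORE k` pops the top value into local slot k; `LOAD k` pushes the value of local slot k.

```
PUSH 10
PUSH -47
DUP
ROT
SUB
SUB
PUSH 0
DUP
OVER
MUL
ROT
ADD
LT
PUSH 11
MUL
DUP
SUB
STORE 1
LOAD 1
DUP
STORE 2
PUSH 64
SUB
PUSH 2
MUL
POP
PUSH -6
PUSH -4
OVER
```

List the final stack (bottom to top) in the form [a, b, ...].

[-6, -4, -6]

PUSH 10  → 10
PUSH -47 → 10 -47
DUP      → 10 -47 -47
ROT      → -47 -47 10
SUB      → -47 -57
SUB      → 10
PUSH 0   → 10 0
DUP      → 10 0 0
OVER     → 10 0 0 0
MUL      → 10 0 0
ROT      → 0 0 10
ADD      → 0 10
LT       → 1
PUSH 11  → 1 11
MUL      → 11
DUP      → 11 11
SUB      → 0
STORE 1  → (empty)
LOAD 1   → 0
DUP      → 0 0
STORE 2  → 0
PUSH 64  → 0 64
SUB      → -64
PUSH 2   → -64 2
MUL      → -128
POP      → (empty)
PUSH -6  → -6
PUSH -4  → -6 -4
OVER     → -6 -4 -6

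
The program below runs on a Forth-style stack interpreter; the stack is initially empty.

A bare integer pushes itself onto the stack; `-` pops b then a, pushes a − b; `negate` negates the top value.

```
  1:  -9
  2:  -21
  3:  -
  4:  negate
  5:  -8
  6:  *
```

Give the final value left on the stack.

96

-9     : [-9]
-21    : [-9, -21]
-      : [12]
negate : [-12]
-8     : [-12, -8]
*      : [96]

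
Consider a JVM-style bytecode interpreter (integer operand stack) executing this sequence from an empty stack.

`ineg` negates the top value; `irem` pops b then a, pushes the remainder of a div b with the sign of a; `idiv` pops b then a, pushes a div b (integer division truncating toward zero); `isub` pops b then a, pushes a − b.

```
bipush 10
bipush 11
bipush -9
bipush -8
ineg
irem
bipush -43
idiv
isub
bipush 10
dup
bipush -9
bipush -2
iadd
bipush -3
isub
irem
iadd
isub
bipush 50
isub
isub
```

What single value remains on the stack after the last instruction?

61

bipush 10  → [10]
bipush 11  → [10, 11]
bipush -9  → [10, 11, -9]
bipush -8  → [10, 11, -9, -8]
ineg       → [10, 11, -9, 8]
irem       → [10, 11, -1]
bipush -43 → [10, 11, -1, -43]
idiv       → [10, 11, 0]
isub       → [10, 11]
bipush 10  → [10, 11, 10]
dup        → [10, 11, 10, 10]
bipush -9  → [10, 11, 10, 10, -9]
bipush -2  → [10, 11, 10, 10, -9, -2]
iadd       → [10, 11, 10, 10, -11]
bipush -3  → [10, 11, 10, 10, -11, -3]
isub       → [10, 11, 10, 10, -8]
irem       → [10, 11, 10, 2]
iadd       → [10, 11, 12]
isub       → [10, -1]
bipush 50  → [10, -1, 50]
isub       → [10, -51]
isub       → [61]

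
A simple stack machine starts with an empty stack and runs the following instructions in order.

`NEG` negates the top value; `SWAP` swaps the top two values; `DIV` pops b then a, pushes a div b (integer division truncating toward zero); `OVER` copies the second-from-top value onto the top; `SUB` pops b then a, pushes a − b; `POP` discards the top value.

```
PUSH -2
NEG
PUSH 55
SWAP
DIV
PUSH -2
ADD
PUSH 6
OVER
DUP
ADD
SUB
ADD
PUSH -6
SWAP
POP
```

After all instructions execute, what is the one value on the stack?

PUSH -2 : [-2]
NEG     : [2]
PUSH 55 : [2, 55]
SWAP    : [55, 2]
DIV     : [27]
PUSH -2 : [27, -2]
ADD     : [25]
PUSH 6  : [25, 6]
OVER    : [25, 6, 25]
DUP     : [25, 6, 25, 25]
ADD     : [25, 6, 50]
SUB     : [25, -44]
ADD     : [-19]
PUSH -6 : [-19, -6]
SWAP    : [-6, -19]
POP     : [-6]

-6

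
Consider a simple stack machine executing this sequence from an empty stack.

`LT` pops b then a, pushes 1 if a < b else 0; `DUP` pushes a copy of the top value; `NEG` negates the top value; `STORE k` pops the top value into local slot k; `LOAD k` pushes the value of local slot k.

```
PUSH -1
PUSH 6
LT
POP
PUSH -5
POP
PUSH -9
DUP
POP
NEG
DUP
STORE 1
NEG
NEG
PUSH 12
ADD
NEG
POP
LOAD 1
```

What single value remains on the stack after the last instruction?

9

PUSH -1 → [-1]
PUSH 6  → [-1, 6]
LT      → [1]
POP     → []
PUSH -5 → [-5]
POP     → []
PUSH -9 → [-9]
DUP     → [-9, -9]
POP     → [-9]
NEG     → [9]
DUP     → [9, 9]
STORE 1 → [9]
NEG     → [-9]
NEG     → [9]
PUSH 12 → [9, 12]
ADD     → [21]
NEG     → [-21]
POP     → []
LOAD 1  → [9]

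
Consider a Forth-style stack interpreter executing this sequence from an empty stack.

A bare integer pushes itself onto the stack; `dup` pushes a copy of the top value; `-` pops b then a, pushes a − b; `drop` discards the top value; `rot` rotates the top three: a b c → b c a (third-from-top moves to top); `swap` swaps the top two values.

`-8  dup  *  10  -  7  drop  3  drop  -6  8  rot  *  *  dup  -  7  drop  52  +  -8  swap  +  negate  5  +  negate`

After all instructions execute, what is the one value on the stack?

39

-8     -> -8
dup    -> -8 -8
*      -> 64
10     -> 64 10
-      -> 54
7      -> 54 7
drop   -> 54
3      -> 54 3
drop   -> 54
-6     -> 54 -6
8      -> 54 -6 8
rot    -> -6 8 54
*      -> -6 432
*      -> -2592
dup    -> -2592 -2592
-      -> 0
7      -> 0 7
drop   -> 0
52     -> 0 52
+      -> 52
-8     -> 52 -8
swap   -> -8 52
+      -> 44
negate -> -44
5      -> -44 5
+      -> -39
negate -> 39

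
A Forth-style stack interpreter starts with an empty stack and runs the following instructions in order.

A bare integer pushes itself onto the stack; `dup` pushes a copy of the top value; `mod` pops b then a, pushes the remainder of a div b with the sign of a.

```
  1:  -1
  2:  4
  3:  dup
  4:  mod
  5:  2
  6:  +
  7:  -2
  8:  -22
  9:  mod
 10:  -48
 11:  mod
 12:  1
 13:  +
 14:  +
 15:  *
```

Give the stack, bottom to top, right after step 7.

-1   -1
4    -1 4
dup  -1 4 4
mod  -1 0
2    -1 0 2
+    -1 2
-2   -1 2 -2

[-1, 2, -2]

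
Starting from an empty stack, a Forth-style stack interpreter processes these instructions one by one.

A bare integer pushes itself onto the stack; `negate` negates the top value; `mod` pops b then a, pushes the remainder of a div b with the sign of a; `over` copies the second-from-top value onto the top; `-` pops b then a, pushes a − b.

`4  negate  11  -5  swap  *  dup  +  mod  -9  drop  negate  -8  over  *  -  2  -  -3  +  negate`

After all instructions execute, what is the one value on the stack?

-31

4      : 4
negate : -4
11     : -4 11
-5     : -4 11 -5
swap   : -4 -5 11
*      : -4 -55
dup    : -4 -55 -55
+      : -4 -110
mod    : -4
-9     : -4 -9
drop   : -4
negate : 4
-8     : 4 -8
over   : 4 -8 4
*      : 4 -32
-      : 36
2      : 36 2
-      : 34
-3     : 34 -3
+      : 31
negate : -31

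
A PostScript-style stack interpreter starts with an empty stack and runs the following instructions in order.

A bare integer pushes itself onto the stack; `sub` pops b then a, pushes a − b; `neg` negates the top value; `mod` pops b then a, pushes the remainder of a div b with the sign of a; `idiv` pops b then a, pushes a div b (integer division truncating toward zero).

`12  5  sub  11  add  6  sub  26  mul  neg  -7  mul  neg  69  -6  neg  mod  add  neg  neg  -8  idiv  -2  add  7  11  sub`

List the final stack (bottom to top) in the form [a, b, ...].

12   : 12
5    : 12 5
sub  : 7
11   : 7 11
add  : 18
6    : 18 6
sub  : 12
26   : 12 26
mul  : 312
neg  : -312
-7   : -312 -7
mul  : 2184
neg  : -2184
69   : -2184 69
-6   : -2184 69 -6
neg  : -2184 69 6
mod  : -2184 3
add  : -2181
neg  : 2181
neg  : -2181
-8   : -2181 -8
idiv : 272
-2   : 272 -2
add  : 270
7    : 270 7
11   : 270 7 11
sub  : 270 -4

[270, -4]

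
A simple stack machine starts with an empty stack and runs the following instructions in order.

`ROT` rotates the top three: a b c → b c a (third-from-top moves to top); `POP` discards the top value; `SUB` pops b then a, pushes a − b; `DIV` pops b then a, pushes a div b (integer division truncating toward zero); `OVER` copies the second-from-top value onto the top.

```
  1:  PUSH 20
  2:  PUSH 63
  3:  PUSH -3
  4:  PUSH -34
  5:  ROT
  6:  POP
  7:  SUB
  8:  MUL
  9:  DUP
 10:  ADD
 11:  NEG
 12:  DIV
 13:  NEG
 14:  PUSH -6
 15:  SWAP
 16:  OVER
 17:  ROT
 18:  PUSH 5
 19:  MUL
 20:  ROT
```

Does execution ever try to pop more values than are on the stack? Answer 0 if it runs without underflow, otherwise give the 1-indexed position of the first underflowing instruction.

12

PUSH 20  -> 20
PUSH 63  -> 20 63
PUSH -3  -> 20 63 -3
PUSH -34 -> 20 63 -3 -34
ROT      -> 20 -3 -34 63
POP      -> 20 -3 -34
SUB      -> 20 31
MUL      -> 620
DUP      -> 620 620
ADD      -> 1240
NEG      -> -1240
DIV  — needs 2 operands, stack has 1 → underflow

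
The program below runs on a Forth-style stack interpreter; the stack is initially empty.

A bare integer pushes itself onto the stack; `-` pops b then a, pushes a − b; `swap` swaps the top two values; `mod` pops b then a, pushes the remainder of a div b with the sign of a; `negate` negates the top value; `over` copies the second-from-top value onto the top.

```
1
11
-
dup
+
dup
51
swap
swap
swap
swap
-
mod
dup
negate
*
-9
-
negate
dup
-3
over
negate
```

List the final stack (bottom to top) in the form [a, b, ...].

1      : 1
11     : 1 11
-      : -10
dup    : -10 -10
+      : -20
dup    : -20 -20
51     : -20 -20 51
swap   : -20 51 -20
swap   : -20 -20 51
swap   : -20 51 -20
swap   : -20 -20 51
-      : -20 -71
mod    : -20
dup    : -20 -20
negate : -20 20
*      : -400
-9     : -400 -9
-      : -391
negate : 391
dup    : 391 391
-3     : 391 391 -3
over   : 391 391 -3 391
negate : 391 391 -3 -391

[391, 391, -3, -391]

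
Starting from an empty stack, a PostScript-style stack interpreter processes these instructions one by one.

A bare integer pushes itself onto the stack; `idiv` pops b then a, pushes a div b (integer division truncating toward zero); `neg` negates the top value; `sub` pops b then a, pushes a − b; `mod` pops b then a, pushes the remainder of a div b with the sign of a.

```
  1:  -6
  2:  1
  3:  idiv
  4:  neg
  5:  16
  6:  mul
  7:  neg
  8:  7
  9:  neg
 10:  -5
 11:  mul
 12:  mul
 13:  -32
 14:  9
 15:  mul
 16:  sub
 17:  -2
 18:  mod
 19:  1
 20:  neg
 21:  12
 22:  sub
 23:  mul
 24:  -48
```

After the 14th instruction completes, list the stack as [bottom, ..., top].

-6   -> -6
1    -> -6 1
idiv -> -6
neg  -> 6
16   -> 6 16
mul  -> 96
neg  -> -96
7    -> -96 7
neg  -> -96 -7
-5   -> -96 -7 -5
mul  -> -96 35
mul  -> -3360
-32  -> -3360 -32
9    -> -3360 -32 9

[-3360, -32, 9]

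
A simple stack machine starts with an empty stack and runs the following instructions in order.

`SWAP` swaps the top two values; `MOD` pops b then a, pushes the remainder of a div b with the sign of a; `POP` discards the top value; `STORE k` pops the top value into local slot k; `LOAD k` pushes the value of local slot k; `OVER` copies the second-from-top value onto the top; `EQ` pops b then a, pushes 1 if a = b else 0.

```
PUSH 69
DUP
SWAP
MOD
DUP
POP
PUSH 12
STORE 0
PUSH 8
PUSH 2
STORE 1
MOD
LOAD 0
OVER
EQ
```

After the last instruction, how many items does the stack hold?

PUSH 69 → [69]
DUP     → [69, 69]
SWAP    → [69, 69]
MOD     → [0]
DUP     → [0, 0]
POP     → [0]
PUSH 12 → [0, 12]
STORE 0 → [0]
PUSH 8  → [0, 8]
PUSH 2  → [0, 8, 2]
STORE 1 → [0, 8]
MOD     → [0]
LOAD 0  → [0, 12]
OVER    → [0, 12, 0]
EQ      → [0, 0]

2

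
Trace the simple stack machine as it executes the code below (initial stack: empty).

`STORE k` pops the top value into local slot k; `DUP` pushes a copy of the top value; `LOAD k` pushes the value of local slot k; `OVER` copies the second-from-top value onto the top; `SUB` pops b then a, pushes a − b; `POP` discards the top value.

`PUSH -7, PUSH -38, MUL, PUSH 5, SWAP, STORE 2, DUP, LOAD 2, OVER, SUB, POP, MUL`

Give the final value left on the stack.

PUSH -7  -> -7
PUSH -38 -> -7 -38
MUL      -> 266
PUSH 5   -> 266 5
SWAP     -> 5 266
STORE 2  -> 5
DUP      -> 5 5
LOAD 2   -> 5 5 266
OVER     -> 5 5 266 5
SUB      -> 5 5 261
POP      -> 5 5
MUL      -> 25

25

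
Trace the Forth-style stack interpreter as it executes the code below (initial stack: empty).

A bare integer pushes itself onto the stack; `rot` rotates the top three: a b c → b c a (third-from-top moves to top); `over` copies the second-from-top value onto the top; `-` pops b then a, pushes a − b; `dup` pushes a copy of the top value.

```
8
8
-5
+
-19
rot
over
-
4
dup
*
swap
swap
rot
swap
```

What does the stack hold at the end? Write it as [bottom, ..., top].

8     8
8     8 8
-5    8 8 -5
+     8 3
-19   8 3 -19
rot   3 -19 8
over  3 -19 8 -19
-     3 -19 27
4     3 -19 27 4
dup   3 -19 27 4 4
*     3 -19 27 16
swap  3 -19 16 27
swap  3 -19 27 16
rot   3 27 16 -19
swap  3 27 -19 16

[3, 27, -19, 16]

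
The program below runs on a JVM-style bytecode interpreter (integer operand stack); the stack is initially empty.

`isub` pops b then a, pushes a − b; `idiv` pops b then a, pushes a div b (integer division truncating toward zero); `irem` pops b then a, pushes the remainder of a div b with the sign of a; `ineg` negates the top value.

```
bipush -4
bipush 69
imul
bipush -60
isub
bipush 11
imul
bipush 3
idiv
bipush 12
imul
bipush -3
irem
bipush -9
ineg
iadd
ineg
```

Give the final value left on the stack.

bipush -4  -> -4
bipush 69  -> -4 69
imul       -> -276
bipush -60 -> -276 -60
isub       -> -216
bipush 11  -> -216 11
imul       -> -2376
bipush 3   -> -2376 3
idiv       -> -792
bipush 12  -> -792 12
imul       -> -9504
bipush -3  -> -9504 -3
irem       -> 0
bipush -9  -> 0 -9
ineg       -> 0 9
iadd       -> 9
ineg       -> -9

-9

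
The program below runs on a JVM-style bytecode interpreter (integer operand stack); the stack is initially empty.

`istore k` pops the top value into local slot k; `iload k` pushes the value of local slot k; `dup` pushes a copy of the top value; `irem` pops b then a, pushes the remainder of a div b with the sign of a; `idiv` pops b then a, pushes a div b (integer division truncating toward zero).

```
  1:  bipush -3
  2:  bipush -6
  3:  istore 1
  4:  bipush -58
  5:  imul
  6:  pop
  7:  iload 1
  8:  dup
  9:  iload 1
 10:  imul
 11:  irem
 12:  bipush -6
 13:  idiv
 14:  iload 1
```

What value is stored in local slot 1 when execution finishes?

bipush -3  : [-3]
bipush -6  : [-3, -6]
istore 1   : [-3]
bipush -58 : [-3, -58]
imul       : [174]
pop        : []
iload 1    : [-6]
dup        : [-6, -6]
iload 1    : [-6, -6, -6]
imul       : [-6, 36]
irem       : [-6]
bipush -6  : [-6, -6]
idiv       : [1]
iload 1    : [1, -6]

-6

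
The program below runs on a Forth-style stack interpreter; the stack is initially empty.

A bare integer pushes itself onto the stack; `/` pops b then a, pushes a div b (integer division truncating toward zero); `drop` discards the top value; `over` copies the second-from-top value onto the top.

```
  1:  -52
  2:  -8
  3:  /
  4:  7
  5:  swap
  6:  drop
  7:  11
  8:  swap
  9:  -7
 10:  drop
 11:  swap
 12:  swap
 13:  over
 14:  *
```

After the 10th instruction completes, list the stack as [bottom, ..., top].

[11, 7]

-52  : [-52]
-8   : [-52, -8]
/    : [6]
7    : [6, 7]
swap : [7, 6]
drop : [7]
11   : [7, 11]
swap : [11, 7]
-7   : [11, 7, -7]
drop : [11, 7]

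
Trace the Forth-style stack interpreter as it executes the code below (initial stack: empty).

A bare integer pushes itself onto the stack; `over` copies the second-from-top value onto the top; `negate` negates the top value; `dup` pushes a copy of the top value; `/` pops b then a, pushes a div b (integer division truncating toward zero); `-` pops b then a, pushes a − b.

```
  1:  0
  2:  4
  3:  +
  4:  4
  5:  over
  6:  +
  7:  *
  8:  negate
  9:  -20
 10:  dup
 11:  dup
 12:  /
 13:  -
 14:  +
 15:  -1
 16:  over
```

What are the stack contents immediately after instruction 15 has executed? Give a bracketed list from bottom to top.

0      → 0
4      → 0 4
+      → 4
4      → 4 4
over   → 4 4 4
+      → 4 8
*      → 32
negate → -32
-20    → -32 -20
dup    → -32 -20 -20
dup    → -32 -20 -20 -20
/      → -32 -20 1
-      → -32 -21
+      → -53
-1     → -53 -1

[-53, -1]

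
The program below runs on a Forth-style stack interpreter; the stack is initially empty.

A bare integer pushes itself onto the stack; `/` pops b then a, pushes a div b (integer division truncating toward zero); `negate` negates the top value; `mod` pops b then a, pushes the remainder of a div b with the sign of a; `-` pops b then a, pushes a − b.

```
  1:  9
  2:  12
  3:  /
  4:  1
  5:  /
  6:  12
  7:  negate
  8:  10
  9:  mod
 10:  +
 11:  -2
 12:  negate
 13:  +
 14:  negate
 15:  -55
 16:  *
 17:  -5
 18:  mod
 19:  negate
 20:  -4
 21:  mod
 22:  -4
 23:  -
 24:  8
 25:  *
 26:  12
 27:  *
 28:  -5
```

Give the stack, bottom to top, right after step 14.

[0]

9      : [9]
12     : [9, 12]
/      : [0]
1      : [0, 1]
/      : [0]
12     : [0, 12]
negate : [0, -12]
10     : [0, -12, 10]
mod    : [0, -2]
+      : [-2]
-2     : [-2, -2]
negate : [-2, 2]
+      : [0]
negate : [0]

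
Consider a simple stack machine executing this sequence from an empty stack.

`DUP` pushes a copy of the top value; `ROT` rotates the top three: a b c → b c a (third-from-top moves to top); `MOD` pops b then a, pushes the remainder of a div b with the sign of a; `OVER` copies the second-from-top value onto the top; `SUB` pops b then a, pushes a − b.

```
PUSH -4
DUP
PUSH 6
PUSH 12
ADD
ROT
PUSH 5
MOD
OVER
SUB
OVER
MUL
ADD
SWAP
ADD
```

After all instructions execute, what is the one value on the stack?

-382

PUSH -4 : [-4]
DUP     : [-4, -4]
PUSH 6  : [-4, -4, 6]
PUSH 12 : [-4, -4, 6, 12]
ADD     : [-4, -4, 18]
ROT     : [-4, 18, -4]
PUSH 5  : [-4, 18, -4, 5]
MOD     : [-4, 18, -4]
OVER    : [-4, 18, -4, 18]
SUB     : [-4, 18, -22]
OVER    : [-4, 18, -22, 18]
MUL     : [-4, 18, -396]
ADD     : [-4, -378]
SWAP    : [-378, -4]
ADD     : [-382]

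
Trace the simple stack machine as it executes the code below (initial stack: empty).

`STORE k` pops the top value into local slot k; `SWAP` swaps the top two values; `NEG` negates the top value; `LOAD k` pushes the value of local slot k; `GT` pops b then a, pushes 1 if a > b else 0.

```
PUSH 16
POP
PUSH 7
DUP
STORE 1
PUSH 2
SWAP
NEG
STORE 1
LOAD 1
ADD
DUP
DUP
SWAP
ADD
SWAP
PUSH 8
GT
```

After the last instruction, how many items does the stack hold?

PUSH 16 : 16
POP     : (empty)
PUSH 7  : 7
DUP     : 7 7
STORE 1 : 7
PUSH 2  : 7 2
SWAP    : 2 7
NEG     : 2 -7
STORE 1 : 2
LOAD 1  : 2 -7
ADD     : -5
DUP     : -5 -5
DUP     : -5 -5 -5
SWAP    : -5 -5 -5
ADD     : -5 -10
SWAP    : -10 -5
PUSH 8  : -10 -5 8
GT      : -10 0

2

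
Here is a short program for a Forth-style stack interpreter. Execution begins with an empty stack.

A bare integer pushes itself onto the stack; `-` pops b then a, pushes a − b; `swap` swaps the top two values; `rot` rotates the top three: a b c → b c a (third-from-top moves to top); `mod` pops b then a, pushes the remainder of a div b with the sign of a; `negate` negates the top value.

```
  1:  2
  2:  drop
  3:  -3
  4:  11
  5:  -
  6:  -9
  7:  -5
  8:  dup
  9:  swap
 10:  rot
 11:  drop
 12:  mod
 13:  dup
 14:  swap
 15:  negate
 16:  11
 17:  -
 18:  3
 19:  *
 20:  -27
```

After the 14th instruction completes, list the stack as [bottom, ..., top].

[-14, 0, 0]

2    : 2
drop : (empty)
-3   : -3
11   : -3 11
-    : -14
-9   : -14 -9
-5   : -14 -9 -5
dup  : -14 -9 -5 -5
swap : -14 -9 -5 -5
rot  : -14 -5 -5 -9
drop : -14 -5 -5
mod  : -14 0
dup  : -14 0 0
swap : -14 0 0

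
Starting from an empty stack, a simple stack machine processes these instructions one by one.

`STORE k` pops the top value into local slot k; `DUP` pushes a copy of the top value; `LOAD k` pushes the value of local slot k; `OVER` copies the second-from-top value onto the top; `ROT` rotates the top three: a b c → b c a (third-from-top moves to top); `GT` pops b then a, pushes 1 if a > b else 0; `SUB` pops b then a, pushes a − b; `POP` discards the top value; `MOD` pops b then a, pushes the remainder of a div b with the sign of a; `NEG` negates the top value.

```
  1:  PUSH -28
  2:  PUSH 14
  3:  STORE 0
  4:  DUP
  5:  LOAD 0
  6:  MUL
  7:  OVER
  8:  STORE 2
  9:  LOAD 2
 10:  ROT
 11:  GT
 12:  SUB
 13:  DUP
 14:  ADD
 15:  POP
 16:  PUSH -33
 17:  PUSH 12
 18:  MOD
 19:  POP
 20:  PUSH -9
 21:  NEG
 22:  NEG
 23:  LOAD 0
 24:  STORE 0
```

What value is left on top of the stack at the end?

-9

PUSH -28 : [-28]
PUSH 14  : [-28, 14]
STORE 0  : [-28]
DUP      : [-28, -28]
LOAD 0   : [-28, -28, 14]
MUL      : [-28, -392]
OVER     : [-28, -392, -28]
STORE 2  : [-28, -392]
LOAD 2   : [-28, -392, -28]
ROT      : [-392, -28, -28]
GT       : [-392, 0]
SUB      : [-392]
DUP      : [-392, -392]
ADD      : [-784]
POP      : []
PUSH -33 : [-33]
PUSH 12  : [-33, 12]
MOD      : [-9]
POP      : []
PUSH -9  : [-9]
NEG      : [9]
NEG      : [-9]
LOAD 0   : [-9, 14]
STORE 0  : [-9]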